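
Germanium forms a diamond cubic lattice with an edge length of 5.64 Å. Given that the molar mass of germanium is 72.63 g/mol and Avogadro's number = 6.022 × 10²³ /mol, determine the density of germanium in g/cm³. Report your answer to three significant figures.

A diamond cubic unit cell contains Z = 8 atoms.
Cell volume: a³ = (5.64 Å)³ = (5.640 × 10^-8 cm)³ = 1.794 × 10^-22 cm³.
ρ = Z·M/(N_A·a³) = 8 × 72.63 / (6.022 × 10²³ × 1.794 × 10^-22) = 5.378 g/cm³.

5.38 g/cm³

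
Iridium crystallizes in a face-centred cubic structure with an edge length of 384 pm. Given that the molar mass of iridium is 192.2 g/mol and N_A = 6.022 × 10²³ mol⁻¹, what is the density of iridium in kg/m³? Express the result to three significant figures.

22500 kg/m³

An FCC unit cell contains Z = 4 atoms.
Cell volume: a³ = (384 pm)³ = (3.840 × 10^-8 cm)³ = 5.662 × 10^-23 cm³.
ρ = Z·M/(N_A·a³) = 4 × 192.2 / (6.022 × 10²³ × 5.662 × 10^-23) = 22.55 g/cm³ = 22500 kg/m³.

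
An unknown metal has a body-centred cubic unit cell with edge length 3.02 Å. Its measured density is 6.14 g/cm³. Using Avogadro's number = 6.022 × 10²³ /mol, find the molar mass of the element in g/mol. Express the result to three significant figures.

A BCC cell has Z = 2 atoms; a = 3.020 × 10^-8 cm.
M = ρ·N_A·a³/Z = 6.14 × 6.022 × 10²³ × 2.754 × 10^-23 / 2 = 50.9 g/mol.

50.9 g/mol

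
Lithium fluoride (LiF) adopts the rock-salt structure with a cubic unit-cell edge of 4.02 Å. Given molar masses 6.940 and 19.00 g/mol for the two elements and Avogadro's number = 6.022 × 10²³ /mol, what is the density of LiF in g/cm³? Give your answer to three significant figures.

The rock-salt structure contains Z = 4 formula units per cell; M(LiF) = 6.940 + 19.00 = 25.94 g/mol.
a³ = (4.020 × 10^-8 cm)³ = 6.496 × 10^-23 cm³.
ρ = 4 × 25.94 / (6.022 × 10²³ × 6.496 × 10^-23) = 2.652 g/cm³.

2.65 g/cm³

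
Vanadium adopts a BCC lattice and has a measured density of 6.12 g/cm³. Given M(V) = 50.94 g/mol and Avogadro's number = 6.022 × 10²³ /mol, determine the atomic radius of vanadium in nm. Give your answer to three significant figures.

0.131 nm

For a BCC cell (Z = 2), a³ = Z·M/(N_A·ρ) = 2 × 50.94 / (6.022 × 10²³ × 6.120) = 2.764 × 10^-23 cm³, so a = 3.024 × 10^-8 cm = 0.3024 nm.
Atoms touch along the body diagonal, so √3·a = 4r, so r = 0.4330 × a = 0.131 nm.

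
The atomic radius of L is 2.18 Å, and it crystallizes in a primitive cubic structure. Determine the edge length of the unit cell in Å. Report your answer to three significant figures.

4.36 Å

In a simple cubic lattice, atoms touch along the cell edge, so a = 2r.
a = 2r = 2 × 2.18 = 4.36 Å.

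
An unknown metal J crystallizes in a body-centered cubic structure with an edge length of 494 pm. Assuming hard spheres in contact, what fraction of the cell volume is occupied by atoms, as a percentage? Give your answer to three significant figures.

In a BCC lattice atoms touch along the body diagonal, so √3·a = 4r, so r = 0.4330a = 213.9 pm.
Packing fraction = Z·(4/3)πr³ / a³ = 2 × (4/3)π × (213.9)³ / (494)³ = 0.6802 = 68.0%.

68.0%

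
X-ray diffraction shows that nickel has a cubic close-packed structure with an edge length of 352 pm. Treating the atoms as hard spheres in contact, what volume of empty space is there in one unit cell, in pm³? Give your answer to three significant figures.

In an FCC lattice atoms touch along the face diagonal, so √2·a = 4r, so r = 0.3536a = 124.5 pm.
V_cell = a³ = 4.361 × 10^7 pm³; V_atoms = 4 × (4/3)πr³ = 3.230 × 10^7 pm³.
Empty space = 4.361 × 10^7 − 3.230 × 10^7 = 1.13 × 10^7 pm³.

1.13 × 10^7 pm³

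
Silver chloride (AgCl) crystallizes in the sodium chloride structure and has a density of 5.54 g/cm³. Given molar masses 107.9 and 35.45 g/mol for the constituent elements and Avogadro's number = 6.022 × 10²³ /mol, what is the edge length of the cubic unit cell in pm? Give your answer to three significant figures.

556 pm

M(AgCl) = 143.35 g/mol; Z = 4 formula units per cell.
a³ = Z·M/(N_A·ρ) = 4 × 143.35 / (6.022 × 10²³ × 5.54) = 1.719 × 10^-22 cm³, so a = 5.560 × 10^-8 cm = 556 pm.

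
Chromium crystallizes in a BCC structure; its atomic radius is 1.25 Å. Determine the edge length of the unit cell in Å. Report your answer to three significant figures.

2.89 Å

In a BCC lattice, atoms touch along the body diagonal, so √3·a = 4r.
a = 4r/√3 = 4 × 1.25 / 1.7321 = 2.89 Å.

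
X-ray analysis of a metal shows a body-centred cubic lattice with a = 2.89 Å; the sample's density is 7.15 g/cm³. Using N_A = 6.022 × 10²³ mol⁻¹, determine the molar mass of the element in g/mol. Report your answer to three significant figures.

52.0 g/mol

A BCC cell has Z = 2 atoms; a = 2.890 × 10^-8 cm.
M = ρ·N_A·a³/Z = 7.15 × 6.022 × 10²³ × 2.414 × 10^-23 / 2 = 52.0 g/mol.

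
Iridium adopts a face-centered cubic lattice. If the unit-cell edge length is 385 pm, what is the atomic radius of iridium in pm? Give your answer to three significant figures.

136 pm

In an FCC lattice, atoms touch along the face diagonal, so √2·a = 4r.
r = √2·a/4 = 1.4142 × 385 / 4 = 136 pm.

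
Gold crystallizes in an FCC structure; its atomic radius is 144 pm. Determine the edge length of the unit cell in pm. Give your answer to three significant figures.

407 pm

In an FCC lattice, atoms touch along the face diagonal, so √2·a = 4r.
a = 4r/√2 = 4 × 144 / 1.4142 = 407 pm.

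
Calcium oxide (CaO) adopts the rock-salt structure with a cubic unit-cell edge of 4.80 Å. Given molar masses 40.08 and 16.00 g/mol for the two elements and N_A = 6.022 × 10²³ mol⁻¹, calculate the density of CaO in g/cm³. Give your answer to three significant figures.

The rock-salt structure contains Z = 4 formula units per cell; M(CaO) = 40.08 + 16.00 = 56.08 g/mol.
a³ = (4.800 × 10^-8 cm)³ = 1.106 × 10^-22 cm³.
ρ = 4 × 56.08 / (6.022 × 10²³ × 1.106 × 10^-22) = 3.368 g/cm³.

3.37 g/cm³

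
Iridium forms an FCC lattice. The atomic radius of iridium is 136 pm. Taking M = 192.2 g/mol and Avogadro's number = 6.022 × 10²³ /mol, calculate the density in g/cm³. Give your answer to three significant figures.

22.4 g/cm³

In an FCC lattice, atoms touch along the face diagonal, so √2·a = 4r, giving a = 384.7 pm = 3.847 × 10^-8 cm.
With Z = 4, ρ = Z·M/(N_A·a³) = 4 × 192.2 / (6.022 × 10²³ × 5.692 × 10^-23) = 22.43 g/cm³.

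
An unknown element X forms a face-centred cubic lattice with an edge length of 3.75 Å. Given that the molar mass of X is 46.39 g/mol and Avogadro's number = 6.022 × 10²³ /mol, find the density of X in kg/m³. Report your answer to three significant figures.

5840 kg/m³

An FCC unit cell contains Z = 4 atoms.
Cell volume: a³ = (3.75 Å)³ = (3.750 × 10^-8 cm)³ = 5.273 × 10^-23 cm³.
ρ = Z·M/(N_A·a³) = 4 × 46.39 / (6.022 × 10²³ × 5.273 × 10^-23) = 5.843 g/cm³ = 5840 kg/m³.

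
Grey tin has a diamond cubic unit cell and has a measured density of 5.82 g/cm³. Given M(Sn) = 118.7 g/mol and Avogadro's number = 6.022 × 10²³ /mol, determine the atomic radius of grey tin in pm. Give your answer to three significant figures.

For a diamond cubic cell (Z = 8), a³ = Z·M/(N_A·ρ) = 8 × 118.7 / (6.022 × 10²³ × 5.820) = 2.709 × 10^-22 cm³, so a = 6.471 × 10^-8 cm = 647.1 pm.
Nearest neighbors lie along the body diagonal with √3·a = 8r, so r = 0.2165 × a = 140 pm.

140 pm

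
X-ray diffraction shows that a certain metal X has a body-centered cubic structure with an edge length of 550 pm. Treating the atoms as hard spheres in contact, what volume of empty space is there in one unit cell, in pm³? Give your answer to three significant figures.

5.32 × 10^7 pm³

In a BCC lattice atoms touch along the body diagonal, so √3·a = 4r, so r = 0.4330a = 238.2 pm.
V_cell = a³ = 1.664 × 10^8 pm³; V_atoms = 2 × (4/3)πr³ = 1.132 × 10^8 pm³.
Empty space = 1.664 × 10^8 − 1.132 × 10^8 = 5.32 × 10^7 pm³.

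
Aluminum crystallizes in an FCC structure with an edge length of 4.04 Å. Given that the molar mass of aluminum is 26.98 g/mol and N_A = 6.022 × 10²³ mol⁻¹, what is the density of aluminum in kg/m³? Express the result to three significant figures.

2720 kg/m³

An FCC unit cell contains Z = 4 atoms.
Cell volume: a³ = (4.04 Å)³ = (4.040 × 10^-8 cm)³ = 6.594 × 10^-23 cm³.
ρ = Z·M/(N_A·a³) = 4 × 26.98 / (6.022 × 10²³ × 6.594 × 10^-23) = 2.718 g/cm³ = 2720 kg/m³.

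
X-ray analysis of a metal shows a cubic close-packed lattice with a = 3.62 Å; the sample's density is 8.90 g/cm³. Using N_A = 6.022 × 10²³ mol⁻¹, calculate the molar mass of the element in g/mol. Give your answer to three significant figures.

An FCC cell has Z = 4 atoms; a = 3.620 × 10^-8 cm.
M = ρ·N_A·a³/Z = 8.90 × 6.022 × 10²³ × 4.744 × 10^-23 / 4 = 63.6 g/mol.

63.6 g/mol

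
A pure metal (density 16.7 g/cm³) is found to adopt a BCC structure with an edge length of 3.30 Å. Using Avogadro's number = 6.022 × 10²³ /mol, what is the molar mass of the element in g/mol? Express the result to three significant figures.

181 g/mol

A BCC cell has Z = 2 atoms; a = 3.300 × 10^-8 cm.
M = ρ·N_A·a³/Z = 16.7 × 6.022 × 10²³ × 3.594 × 10^-23 / 2 = 181 g/mol.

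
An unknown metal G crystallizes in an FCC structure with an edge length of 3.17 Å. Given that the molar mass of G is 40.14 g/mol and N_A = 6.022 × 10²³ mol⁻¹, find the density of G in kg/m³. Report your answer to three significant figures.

An FCC unit cell contains Z = 4 atoms.
Cell volume: a³ = (3.17 Å)³ = (3.170 × 10^-8 cm)³ = 3.186 × 10^-23 cm³.
ρ = Z·M/(N_A·a³) = 4 × 40.14 / (6.022 × 10²³ × 3.186 × 10^-23) = 8.370 g/cm³ = 8370 kg/m³.

8370 kg/m³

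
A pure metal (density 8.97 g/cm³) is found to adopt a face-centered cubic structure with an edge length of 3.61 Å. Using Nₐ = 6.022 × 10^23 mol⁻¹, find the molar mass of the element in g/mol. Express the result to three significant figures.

An FCC cell has Z = 4 atoms; a = 3.610 × 10^-8 cm.
M = ρ·N_A·a³/Z = 8.97 × 6.022 × 10²³ × 4.705 × 10^-23 / 4 = 63.5 g/mol.

63.5 g/mol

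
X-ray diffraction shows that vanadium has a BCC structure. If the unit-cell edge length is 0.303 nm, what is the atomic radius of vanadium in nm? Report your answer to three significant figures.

0.131 nm

In a BCC lattice, atoms touch along the body diagonal, so √3·a = 4r.
r = √3·a/4 = 1.7321 × 0.303 / 4 = 0.131 nm.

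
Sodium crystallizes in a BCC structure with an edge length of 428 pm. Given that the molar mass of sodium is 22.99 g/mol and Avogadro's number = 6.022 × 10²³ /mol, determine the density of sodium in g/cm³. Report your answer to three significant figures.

A BCC unit cell contains Z = 2 atoms.
Cell volume: a³ = (428 pm)³ = (4.280 × 10^-8 cm)³ = 7.840 × 10^-23 cm³.
ρ = Z·M/(N_A·a³) = 2 × 22.99 / (6.022 × 10²³ × 7.840 × 10^-23) = 0.9739 g/cm³.

0.974 g/cm³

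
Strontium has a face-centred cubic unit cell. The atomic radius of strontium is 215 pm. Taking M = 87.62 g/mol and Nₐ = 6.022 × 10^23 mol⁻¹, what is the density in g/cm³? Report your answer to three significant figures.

In an FCC lattice, atoms touch along the face diagonal, so √2·a = 4r, giving a = 608.1 pm = 6.081 × 10^-8 cm.
With Z = 4, ρ = Z·M/(N_A·a³) = 4 × 87.62 / (6.022 × 10²³ × 2.249 × 10^-22) = 2.588 g/cm³.

2.59 g/cm³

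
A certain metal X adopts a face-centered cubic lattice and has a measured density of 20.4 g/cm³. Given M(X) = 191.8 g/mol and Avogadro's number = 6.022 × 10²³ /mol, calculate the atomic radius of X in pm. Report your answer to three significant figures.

140 pm

For an FCC cell (Z = 4), a³ = Z·M/(N_A·ρ) = 4 × 191.8 / (6.022 × 10²³ × 20.40) = 6.245 × 10^-23 cm³, so a = 3.967 × 10^-8 cm = 396.7 pm.
Atoms touch along the face diagonal, so √2·a = 4r, so r = 0.3536 × a = 140 pm.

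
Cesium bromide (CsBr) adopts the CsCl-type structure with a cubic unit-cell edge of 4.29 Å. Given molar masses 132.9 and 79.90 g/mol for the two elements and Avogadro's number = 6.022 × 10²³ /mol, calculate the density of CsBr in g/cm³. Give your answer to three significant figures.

4.48 g/cm³

The CsCl-type structure contains Z = 1 formula unit per cell; M(CsBr) = 132.9 + 79.90 = 212.8 g/mol.
a³ = (4.290 × 10^-8 cm)³ = 7.895 × 10^-23 cm³.
ρ = 1 × 212.8 / (6.022 × 10²³ × 7.895 × 10^-23) = 4.476 g/cm³.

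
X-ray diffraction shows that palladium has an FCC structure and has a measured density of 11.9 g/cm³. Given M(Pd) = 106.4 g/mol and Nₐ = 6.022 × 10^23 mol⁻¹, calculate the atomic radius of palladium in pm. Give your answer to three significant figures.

138 pm

For an FCC cell (Z = 4), a³ = Z·M/(N_A·ρ) = 4 × 106.4 / (6.022 × 10²³ × 11.90) = 5.939 × 10^-23 cm³, so a = 3.902 × 10^-8 cm = 390.2 pm.
Atoms touch along the face diagonal, so √2·a = 4r, so r = 0.3536 × a = 138 pm.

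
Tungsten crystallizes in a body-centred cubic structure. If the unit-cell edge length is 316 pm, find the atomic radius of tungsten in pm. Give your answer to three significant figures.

137 pm

In a BCC lattice, atoms touch along the body diagonal, so √3·a = 4r.
r = √3·a/4 = 1.7321 × 316 / 4 = 137 pm.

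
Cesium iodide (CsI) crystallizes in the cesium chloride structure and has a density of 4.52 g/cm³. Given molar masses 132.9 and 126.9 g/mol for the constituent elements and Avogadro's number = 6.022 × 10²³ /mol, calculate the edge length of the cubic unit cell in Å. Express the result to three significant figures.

4.57 Å

M(CsI) = 259.8 g/mol; Z = 1 formula unit per cell.
a³ = Z·M/(N_A·ρ) = 1 × 259.8 / (6.022 × 10²³ × 4.52) = 9.545 × 10^-23 cm³, so a = 4.570 × 10^-8 cm = 4.57 Å.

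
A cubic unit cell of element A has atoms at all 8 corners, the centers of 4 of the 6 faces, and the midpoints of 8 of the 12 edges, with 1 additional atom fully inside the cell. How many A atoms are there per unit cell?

6

Corner atoms are shared by 8 cells (1/8 each), face atoms by 2 (1/2 each), edge atoms by 4 (1/4 each), interior atoms are unshared.
Net atoms = 8 × 1/8 + 4 × 1/2 + 8 × 1/4 + 1 = 1 + 2 + 2 + 1 = 6.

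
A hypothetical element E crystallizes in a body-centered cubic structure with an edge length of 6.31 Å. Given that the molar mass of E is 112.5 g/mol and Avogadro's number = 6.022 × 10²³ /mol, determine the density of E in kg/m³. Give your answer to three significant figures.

A BCC unit cell contains Z = 2 atoms.
Cell volume: a³ = (6.31 Å)³ = (6.310 × 10^-8 cm)³ = 2.512 × 10^-22 cm³.
ρ = Z·M/(N_A·a³) = 2 × 112.5 / (6.022 × 10²³ × 2.512 × 10^-22) = 1.487 g/cm³ = 1490 kg/m³.

1490 kg/m³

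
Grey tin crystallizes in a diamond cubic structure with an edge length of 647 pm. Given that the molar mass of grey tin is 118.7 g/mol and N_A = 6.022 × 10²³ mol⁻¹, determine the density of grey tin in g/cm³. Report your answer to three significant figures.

A diamond cubic unit cell contains Z = 8 atoms.
Cell volume: a³ = (647 pm)³ = (6.470 × 10^-8 cm)³ = 2.708 × 10^-22 cm³.
ρ = Z·M/(N_A·a³) = 8 × 118.7 / (6.022 × 10²³ × 2.708 × 10^-22) = 5.822 g/cm³.

5.82 g/cm³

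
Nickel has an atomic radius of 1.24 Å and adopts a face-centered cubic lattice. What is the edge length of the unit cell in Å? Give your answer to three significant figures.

3.51 Å

In an FCC lattice, atoms touch along the face diagonal, so √2·a = 4r.
a = 4r/√2 = 4 × 1.24 / 1.4142 = 3.51 Å.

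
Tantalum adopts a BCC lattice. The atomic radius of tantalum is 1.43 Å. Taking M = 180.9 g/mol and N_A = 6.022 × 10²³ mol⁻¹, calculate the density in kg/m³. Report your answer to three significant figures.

16700 kg/m³

In a BCC lattice, atoms touch along the body diagonal, so √3·a = 4r, giving a = 3.302 Å = 3.302 × 10^-8 cm.
With Z = 2, ρ = Z·M/(N_A·a³) = 2 × 180.9 / (6.022 × 10²³ × 3.602 × 10^-23) = 16.68 g/cm³ = 16700 kg/m³.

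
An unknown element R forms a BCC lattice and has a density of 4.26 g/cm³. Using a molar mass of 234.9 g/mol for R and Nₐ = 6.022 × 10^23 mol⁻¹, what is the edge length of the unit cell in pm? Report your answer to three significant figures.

568 pm

With Z = 2 atoms per BCC cell, a³ = Z·M/(N_A·ρ) = 2 × 234.9 / (6.022 × 10²³ × 4.260 g/cm³) = 1.831 × 10^-22 cm³.
a = (1.831 × 10^-22)^(1/3) = 5.679 × 10^-8 cm = 568 pm.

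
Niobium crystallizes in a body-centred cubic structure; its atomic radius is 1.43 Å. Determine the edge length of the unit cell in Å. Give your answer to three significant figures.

In a BCC lattice, atoms touch along the body diagonal, so √3·a = 4r.
a = 4r/√3 = 4 × 1.43 / 1.7321 = 3.30 Å.

3.30 Å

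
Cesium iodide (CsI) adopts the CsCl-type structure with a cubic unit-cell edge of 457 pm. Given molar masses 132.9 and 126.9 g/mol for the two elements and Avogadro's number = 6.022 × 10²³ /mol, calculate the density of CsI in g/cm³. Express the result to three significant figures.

The CsCl-type structure contains Z = 1 formula unit per cell; M(CsI) = 132.9 + 126.9 = 259.8 g/mol.
a³ = (4.570 × 10^-8 cm)³ = 9.544 × 10^-23 cm³.
ρ = 1 × 259.8 / (6.022 × 10²³ × 9.544 × 10^-23) = 4.520 g/cm³.

4.52 g/cm³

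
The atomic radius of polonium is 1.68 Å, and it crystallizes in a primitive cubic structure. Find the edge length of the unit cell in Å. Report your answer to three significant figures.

3.36 Å

In a simple cubic lattice, atoms touch along the cell edge, so a = 2r.
a = 2r = 2 × 1.68 = 3.36 Å.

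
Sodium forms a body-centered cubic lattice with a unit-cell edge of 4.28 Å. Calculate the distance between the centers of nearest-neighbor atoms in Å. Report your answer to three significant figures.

In a BCC structure, atoms touch along the body diagonal, so √3·a = 4r; the nearest-neighbor distance equals 2r = 0.8660·a.
d = 0.8660 × 4.28 = 3.71 Å.

3.71 Å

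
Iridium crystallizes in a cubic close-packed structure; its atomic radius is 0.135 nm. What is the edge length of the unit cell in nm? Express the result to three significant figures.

0.382 nm

In an FCC lattice, atoms touch along the face diagonal, so √2·a = 4r.
a = 4r/√2 = 4 × 0.135 / 1.4142 = 0.382 nm.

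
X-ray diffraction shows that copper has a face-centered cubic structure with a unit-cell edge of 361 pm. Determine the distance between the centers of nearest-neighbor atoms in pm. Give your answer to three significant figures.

In an FCC structure, atoms touch along the face diagonal, so √2·a = 4r; the nearest-neighbor distance equals 2r = 0.7071·a.
d = 0.7071 × 361 = 255 pm.

255 pm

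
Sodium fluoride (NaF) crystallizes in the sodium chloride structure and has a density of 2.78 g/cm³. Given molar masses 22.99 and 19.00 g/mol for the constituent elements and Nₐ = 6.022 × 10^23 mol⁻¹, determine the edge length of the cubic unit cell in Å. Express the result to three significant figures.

M(NaF) = 41.99 g/mol; Z = 4 formula units per cell.
a³ = Z·M/(N_A·ρ) = 4 × 41.99 / (6.022 × 10²³ × 2.78) = 1.003 × 10^-22 cm³, so a = 4.647 × 10^-8 cm = 4.65 Å.

4.65 Å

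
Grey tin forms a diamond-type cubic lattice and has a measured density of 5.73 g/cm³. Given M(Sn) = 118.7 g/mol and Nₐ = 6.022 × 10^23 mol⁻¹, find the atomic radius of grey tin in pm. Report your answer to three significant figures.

141 pm

For a diamond cubic cell (Z = 8), a³ = Z·M/(N_A·ρ) = 8 × 118.7 / (6.022 × 10²³ × 5.730) = 2.752 × 10^-22 cm³, so a = 6.505 × 10^-8 cm = 650.5 pm.
Nearest neighbors lie along the body diagonal with √3·a = 8r, so r = 0.2165 × a = 141 pm.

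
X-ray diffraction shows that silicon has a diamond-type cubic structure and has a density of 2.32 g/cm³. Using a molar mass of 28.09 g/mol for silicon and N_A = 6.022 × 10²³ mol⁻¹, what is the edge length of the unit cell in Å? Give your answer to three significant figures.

5.44 Å

With Z = 8 atoms per diamond cubic cell, a³ = Z·M/(N_A·ρ) = 8 × 28.09 / (6.022 × 10²³ × 2.320 g/cm³) = 1.608 × 10^-22 cm³.
a = (1.608 × 10^-22)^(1/3) = 5.438 × 10^-8 cm = 5.44 Å.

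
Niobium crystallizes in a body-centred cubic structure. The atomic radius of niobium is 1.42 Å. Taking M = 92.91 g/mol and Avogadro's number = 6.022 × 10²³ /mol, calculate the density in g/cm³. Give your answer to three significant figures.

In a BCC lattice, atoms touch along the body diagonal, so √3·a = 4r, giving a = 3.279 Å = 3.279 × 10^-8 cm.
With Z = 2, ρ = Z·M/(N_A·a³) = 2 × 92.91 / (6.022 × 10²³ × 3.527 × 10^-23) = 8.750 g/cm³.

8.75 g/cm³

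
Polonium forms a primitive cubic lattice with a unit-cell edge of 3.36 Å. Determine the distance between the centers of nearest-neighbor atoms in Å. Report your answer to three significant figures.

In a simple cubic structure, atoms touch along the cell edge, so a = 2r; the nearest-neighbor distance equals 2r = 1.000·a.
d = 1.000 × 3.36 = 3.36 Å.

3.36 Å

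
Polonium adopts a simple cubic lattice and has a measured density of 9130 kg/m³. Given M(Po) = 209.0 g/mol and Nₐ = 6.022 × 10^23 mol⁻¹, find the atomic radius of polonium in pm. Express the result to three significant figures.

For a simple cubic cell (Z = 1), a³ = Z·M/(N_A·ρ) = 1 × 209.0 / (6.022 × 10²³ × 9.130) = 3.801 × 10^-23 cm³, so a = 3.362 × 10^-8 cm = 336.2 pm.
Atoms touch along the cell edge, so a = 2r, so r = 0.5000 × a = 168 pm.

168 pm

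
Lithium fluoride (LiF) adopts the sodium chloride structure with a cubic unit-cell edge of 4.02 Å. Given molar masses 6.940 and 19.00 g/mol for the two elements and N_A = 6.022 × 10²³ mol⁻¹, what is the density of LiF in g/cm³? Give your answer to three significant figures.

The sodium chloride structure contains Z = 4 formula units per cell; M(LiF) = 6.940 + 19.00 = 25.94 g/mol.
a³ = (4.020 × 10^-8 cm)³ = 6.496 × 10^-23 cm³.
ρ = 4 × 25.94 / (6.022 × 10²³ × 6.496 × 10^-23) = 2.652 g/cm³.

2.65 g/cm³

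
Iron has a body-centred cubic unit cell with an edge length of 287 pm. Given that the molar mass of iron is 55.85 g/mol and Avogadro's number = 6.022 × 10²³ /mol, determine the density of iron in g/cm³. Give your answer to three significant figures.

7.85 g/cm³

A BCC unit cell contains Z = 2 atoms.
Cell volume: a³ = (287 pm)³ = (2.870 × 10^-8 cm)³ = 2.364 × 10^-23 cm³.
ρ = Z·M/(N_A·a³) = 2 × 55.85 / (6.022 × 10²³ × 2.364 × 10^-23) = 7.846 g/cm³.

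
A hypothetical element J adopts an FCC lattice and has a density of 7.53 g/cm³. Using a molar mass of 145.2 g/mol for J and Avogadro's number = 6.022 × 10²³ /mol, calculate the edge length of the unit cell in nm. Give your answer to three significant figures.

With Z = 4 atoms per FCC cell, a³ = Z·M/(N_A·ρ) = 4 × 145.2 / (6.022 × 10²³ × 7.530 g/cm³) = 1.281 × 10^-22 cm³.
a = (1.281 × 10^-22)^(1/3) = 5.041 × 10^-8 cm = 0.504 nm.

0.504 nm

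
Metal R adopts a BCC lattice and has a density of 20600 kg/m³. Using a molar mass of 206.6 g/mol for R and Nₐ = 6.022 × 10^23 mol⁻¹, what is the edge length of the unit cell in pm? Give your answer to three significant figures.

322 pm

With Z = 2 atoms per BCC cell, a³ = Z·M/(N_A·ρ) = 2 × 206.6 / (6.022 × 10²³ × 20.60 g/cm³) = 3.331 × 10^-23 cm³.
a = (3.331 × 10^-23)^(1/3) = 3.217 × 10^-8 cm = 322 pm.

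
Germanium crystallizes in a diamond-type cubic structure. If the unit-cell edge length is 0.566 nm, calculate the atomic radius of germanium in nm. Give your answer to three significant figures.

In a diamond cubic lattice, nearest neighbors lie along the body diagonal with √3·a = 8r.
r = √3·a/8 = 1.7321 × 0.566 / 8 = 0.123 nm.

0.123 nm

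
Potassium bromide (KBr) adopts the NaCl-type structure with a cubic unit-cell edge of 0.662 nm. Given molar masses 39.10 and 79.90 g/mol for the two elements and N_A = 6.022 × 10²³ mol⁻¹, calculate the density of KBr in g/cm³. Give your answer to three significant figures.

2.72 g/cm³

The NaCl-type structure contains Z = 4 formula units per cell; M(KBr) = 39.10 + 79.90 = 119.0 g/mol.
a³ = (6.620 × 10^-8 cm)³ = 2.901 × 10^-22 cm³.
ρ = 4 × 119.0 / (6.022 × 10²³ × 2.901 × 10^-22) = 2.725 g/cm³.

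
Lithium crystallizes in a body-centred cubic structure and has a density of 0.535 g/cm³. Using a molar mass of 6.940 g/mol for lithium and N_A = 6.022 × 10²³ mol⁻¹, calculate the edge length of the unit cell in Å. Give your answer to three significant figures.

3.51 Å

With Z = 2 atoms per BCC cell, a³ = Z·M/(N_A·ρ) = 2 × 6.940 / (6.022 × 10²³ × 0.5350 g/cm³) = 4.308 × 10^-23 cm³.
a = (4.308 × 10^-23)^(1/3) = 3.506 × 10^-8 cm = 3.51 Å.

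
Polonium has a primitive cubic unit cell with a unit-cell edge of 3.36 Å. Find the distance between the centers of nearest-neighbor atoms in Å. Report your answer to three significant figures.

3.36 Å

In a simple cubic structure, atoms touch along the cell edge, so a = 2r; the nearest-neighbor distance equals 2r = 1.000·a.
d = 1.000 × 3.36 = 3.36 Å.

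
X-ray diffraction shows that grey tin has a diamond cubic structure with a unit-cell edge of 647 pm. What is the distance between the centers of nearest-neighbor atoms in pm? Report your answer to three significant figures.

In a diamond cubic structure, nearest neighbors lie along the body diagonal with √3·a = 8r; the nearest-neighbor distance equals 2r = 0.4330·a.
d = 0.4330 × 647 = 280 pm.

280 pm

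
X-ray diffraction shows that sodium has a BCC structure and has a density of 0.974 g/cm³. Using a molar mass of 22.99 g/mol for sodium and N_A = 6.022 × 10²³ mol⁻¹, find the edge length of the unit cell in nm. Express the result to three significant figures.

With Z = 2 atoms per BCC cell, a³ = Z·M/(N_A·ρ) = 2 × 22.99 / (6.022 × 10²³ × 0.9740 g/cm³) = 7.839 × 10^-23 cm³.
a = (7.839 × 10^-23)^(1/3) = 4.280 × 10^-8 cm = 0.428 nm.

0.428 nm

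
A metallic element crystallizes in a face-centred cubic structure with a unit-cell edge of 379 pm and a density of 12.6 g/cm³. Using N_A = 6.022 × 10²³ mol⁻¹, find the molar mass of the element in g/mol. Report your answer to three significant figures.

103 g/mol

An FCC cell has Z = 4 atoms; a = 3.790 × 10^-8 cm.
M = ρ·N_A·a³/Z = 12.6 × 6.022 × 10²³ × 5.444 × 10^-23 / 4 = 103 g/mol.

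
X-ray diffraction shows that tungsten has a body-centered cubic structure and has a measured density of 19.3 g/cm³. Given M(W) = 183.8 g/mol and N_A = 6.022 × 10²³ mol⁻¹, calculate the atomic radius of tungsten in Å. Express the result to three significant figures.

1.37 Å

For a BCC cell (Z = 2), a³ = Z·M/(N_A·ρ) = 2 × 183.8 / (6.022 × 10²³ × 19.30) = 3.163 × 10^-23 cm³, so a = 3.162 × 10^-8 cm = 3.162 Å.
Atoms touch along the body diagonal, so √3·a = 4r, so r = 0.4330 × a = 1.37 Å.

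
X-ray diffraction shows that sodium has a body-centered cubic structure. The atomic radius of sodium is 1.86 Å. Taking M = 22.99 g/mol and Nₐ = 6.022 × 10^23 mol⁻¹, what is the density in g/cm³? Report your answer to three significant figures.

In a BCC lattice, atoms touch along the body diagonal, so √3·a = 4r, giving a = 4.295 Å = 4.295 × 10^-8 cm.
With Z = 2, ρ = Z·M/(N_A·a³) = 2 × 22.99 / (6.022 × 10²³ × 7.926 × 10^-23) = 0.9634 g/cm³.

0.963 g/cm³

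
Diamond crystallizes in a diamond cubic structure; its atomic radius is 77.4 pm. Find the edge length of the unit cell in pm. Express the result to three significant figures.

In a diamond cubic lattice, nearest neighbors lie along the body diagonal with √3·a = 8r.
a = 8r/√3 = 8 × 77.4 / 1.7321 = 357 pm.

357 pm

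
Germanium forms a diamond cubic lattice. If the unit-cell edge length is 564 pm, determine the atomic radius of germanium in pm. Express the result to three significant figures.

122 pm

In a diamond cubic lattice, nearest neighbors lie along the body diagonal with √3·a = 8r.
r = √3·a/8 = 1.7321 × 564 / 8 = 122 pm.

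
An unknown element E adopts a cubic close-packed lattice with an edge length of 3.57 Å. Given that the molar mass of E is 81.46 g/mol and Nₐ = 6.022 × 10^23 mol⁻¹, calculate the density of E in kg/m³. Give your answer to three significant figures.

An FCC unit cell contains Z = 4 atoms.
Cell volume: a³ = (3.57 Å)³ = (3.570 × 10^-8 cm)³ = 4.550 × 10^-23 cm³.
ρ = Z·M/(N_A·a³) = 4 × 81.46 / (6.022 × 10²³ × 4.550 × 10^-23) = 11.89 g/cm³ = 11900 kg/m³.

11900 kg/m³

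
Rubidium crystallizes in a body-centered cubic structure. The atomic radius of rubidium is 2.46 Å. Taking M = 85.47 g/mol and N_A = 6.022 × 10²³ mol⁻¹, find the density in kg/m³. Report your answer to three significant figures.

1550 kg/m³

In a BCC lattice, atoms touch along the body diagonal, so √3·a = 4r, giving a = 5.681 Å = 5.681 × 10^-8 cm.
With Z = 2, ρ = Z·M/(N_A·a³) = 2 × 85.47 / (6.022 × 10²³ × 1.834 × 10^-22) = 1.548 g/cm³ = 1550 kg/m³.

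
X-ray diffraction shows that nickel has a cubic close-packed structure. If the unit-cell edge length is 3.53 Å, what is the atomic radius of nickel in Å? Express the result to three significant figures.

In an FCC lattice, atoms touch along the face diagonal, so √2·a = 4r.
r = √2·a/4 = 1.4142 × 3.53 / 4 = 1.25 Å.

1.25 Å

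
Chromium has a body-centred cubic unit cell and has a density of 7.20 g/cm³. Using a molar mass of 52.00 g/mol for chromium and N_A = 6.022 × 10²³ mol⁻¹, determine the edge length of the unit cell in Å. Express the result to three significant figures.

With Z = 2 atoms per BCC cell, a³ = Z·M/(N_A·ρ) = 2 × 52.00 / (6.022 × 10²³ × 7.200 g/cm³) = 2.399 × 10^-23 cm³.
a = (2.399 × 10^-23)^(1/3) = 2.884 × 10^-8 cm = 2.88 Å.

2.88 Å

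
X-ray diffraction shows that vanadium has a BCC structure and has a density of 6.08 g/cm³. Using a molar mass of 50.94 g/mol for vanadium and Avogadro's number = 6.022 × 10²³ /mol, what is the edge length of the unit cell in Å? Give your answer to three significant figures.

With Z = 2 atoms per BCC cell, a³ = Z·M/(N_A·ρ) = 2 × 50.94 / (6.022 × 10²³ × 6.080 g/cm³) = 2.783 × 10^-23 cm³.
a = (2.783 × 10^-23)^(1/3) = 3.030 × 10^-8 cm = 3.03 Å.

3.03 Å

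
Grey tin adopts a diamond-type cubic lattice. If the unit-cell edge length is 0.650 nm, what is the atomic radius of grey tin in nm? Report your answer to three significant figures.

0.141 nm

In a diamond cubic lattice, nearest neighbors lie along the body diagonal with √3·a = 8r.
r = √3·a/8 = 1.7321 × 0.650 / 8 = 0.141 nm.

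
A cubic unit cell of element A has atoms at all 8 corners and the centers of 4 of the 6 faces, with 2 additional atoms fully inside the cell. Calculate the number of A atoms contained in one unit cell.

Corner atoms are shared by 8 cells (1/8 each), face atoms by 2 (1/2 each), interior atoms are unshared.
Net atoms = 8 × 1/8 + 4 × 1/2 + 2 = 1 + 2 + 2 = 5.

5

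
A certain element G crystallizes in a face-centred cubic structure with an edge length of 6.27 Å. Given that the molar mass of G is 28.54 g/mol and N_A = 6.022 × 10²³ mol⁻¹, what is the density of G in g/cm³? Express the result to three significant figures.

An FCC unit cell contains Z = 4 atoms.
Cell volume: a³ = (6.27 Å)³ = (6.270 × 10^-8 cm)³ = 2.465 × 10^-22 cm³.
ρ = Z·M/(N_A·a³) = 4 × 28.54 / (6.022 × 10²³ × 2.465 × 10^-22) = 0.7691 g/cm³.

0.769 g/cm³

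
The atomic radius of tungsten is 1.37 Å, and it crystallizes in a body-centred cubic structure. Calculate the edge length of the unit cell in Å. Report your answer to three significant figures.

In a BCC lattice, atoms touch along the body diagonal, so √3·a = 4r.
a = 4r/√3 = 4 × 1.37 / 1.7321 = 3.16 Å.

3.16 Å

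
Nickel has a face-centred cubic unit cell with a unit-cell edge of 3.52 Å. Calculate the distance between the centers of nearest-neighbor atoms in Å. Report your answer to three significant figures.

2.49 Å

In an FCC structure, atoms touch along the face diagonal, so √2·a = 4r; the nearest-neighbor distance equals 2r = 0.7071·a.
d = 0.7071 × 3.52 = 2.49 Å.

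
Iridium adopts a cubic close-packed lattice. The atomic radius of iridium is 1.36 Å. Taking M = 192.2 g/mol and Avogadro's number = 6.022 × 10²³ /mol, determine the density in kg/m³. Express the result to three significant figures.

In an FCC lattice, atoms touch along the face diagonal, so √2·a = 4r, giving a = 3.847 Å = 3.847 × 10^-8 cm.
With Z = 4, ρ = Z·M/(N_A·a³) = 4 × 192.2 / (6.022 × 10²³ × 5.692 × 10^-23) = 22.43 g/cm³ = 22400 kg/m³.

22400 kg/m³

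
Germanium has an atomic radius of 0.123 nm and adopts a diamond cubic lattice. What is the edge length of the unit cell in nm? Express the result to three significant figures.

0.568 nm

In a diamond cubic lattice, nearest neighbors lie along the body diagonal with √3·a = 8r.
a = 8r/√3 = 8 × 0.123 / 1.7321 = 0.568 nm.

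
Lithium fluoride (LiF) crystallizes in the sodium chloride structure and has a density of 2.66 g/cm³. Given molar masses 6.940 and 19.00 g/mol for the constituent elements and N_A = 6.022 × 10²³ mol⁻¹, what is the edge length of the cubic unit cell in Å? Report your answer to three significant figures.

4.02 Å

M(LiF) = 25.94 g/mol; Z = 4 formula units per cell.
a³ = Z·M/(N_A·ρ) = 4 × 25.94 / (6.022 × 10²³ × 2.66) = 6.478 × 10^-23 cm³, so a = 4.016 × 10^-8 cm = 4.02 Å.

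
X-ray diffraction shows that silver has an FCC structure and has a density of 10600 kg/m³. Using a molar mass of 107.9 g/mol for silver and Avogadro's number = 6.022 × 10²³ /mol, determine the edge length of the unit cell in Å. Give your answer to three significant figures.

4.07 Å

With Z = 4 atoms per FCC cell, a³ = Z·M/(N_A·ρ) = 4 × 107.9 / (6.022 × 10²³ × 10.60 g/cm³) = 6.761 × 10^-23 cm³.
a = (6.761 × 10^-23)^(1/3) = 4.074 × 10^-8 cm = 4.07 Å.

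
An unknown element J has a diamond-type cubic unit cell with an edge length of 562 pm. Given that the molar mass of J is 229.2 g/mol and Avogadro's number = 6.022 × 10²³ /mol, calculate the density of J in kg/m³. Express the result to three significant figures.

A diamond cubic unit cell contains Z = 8 atoms.
Cell volume: a³ = (562 pm)³ = (5.620 × 10^-8 cm)³ = 1.775 × 10^-22 cm³.
ρ = Z·M/(N_A·a³) = 8 × 229.2 / (6.022 × 10²³ × 1.775 × 10^-22) = 17.15 g/cm³ = 17200 kg/m³.

17200 kg/m³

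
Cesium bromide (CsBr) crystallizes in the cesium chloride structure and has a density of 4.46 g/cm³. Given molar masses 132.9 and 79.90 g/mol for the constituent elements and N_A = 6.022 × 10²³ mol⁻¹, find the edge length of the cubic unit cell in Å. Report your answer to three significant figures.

M(CsBr) = 212.8 g/mol; Z = 1 formula unit per cell.
a³ = Z·M/(N_A·ρ) = 1 × 212.8 / (6.022 × 10²³ × 4.46) = 7.923 × 10^-23 cm³, so a = 4.295 × 10^-8 cm = 4.30 Å.

4.30 Å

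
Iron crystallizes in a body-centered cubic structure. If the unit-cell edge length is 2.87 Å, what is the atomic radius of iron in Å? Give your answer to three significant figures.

1.24 Å

In a BCC lattice, atoms touch along the body diagonal, so √3·a = 4r.
r = √3·a/4 = 1.7321 × 2.87 / 4 = 1.24 Å.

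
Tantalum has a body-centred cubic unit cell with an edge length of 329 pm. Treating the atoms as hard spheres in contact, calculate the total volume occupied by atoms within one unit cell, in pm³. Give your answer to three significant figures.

In a BCC lattice atoms touch along the body diagonal, so √3·a = 4r, so r = 0.4330a = 142.5 pm.
V_atoms = Z × (4/3)πr³ = 2 × (4/3)π × (142.5)³ = 2.42 × 10^7 pm³.

2.42 × 10^7 pm³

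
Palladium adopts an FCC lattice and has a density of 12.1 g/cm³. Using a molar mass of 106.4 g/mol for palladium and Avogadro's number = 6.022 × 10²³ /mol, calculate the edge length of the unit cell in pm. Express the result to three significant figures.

With Z = 4 atoms per FCC cell, a³ = Z·M/(N_A·ρ) = 4 × 106.4 / (6.022 × 10²³ × 12.10 g/cm³) = 5.841 × 10^-23 cm³.
a = (5.841 × 10^-23)^(1/3) = 3.880 × 10^-8 cm = 388 pm.

388 pm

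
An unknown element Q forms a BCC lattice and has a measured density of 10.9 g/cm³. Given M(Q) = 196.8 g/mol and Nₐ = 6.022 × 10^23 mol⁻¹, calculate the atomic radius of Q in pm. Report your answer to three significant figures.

For a BCC cell (Z = 2), a³ = Z·M/(N_A·ρ) = 2 × 196.8 / (6.022 × 10²³ × 10.90) = 5.996 × 10^-23 cm³, so a = 3.914 × 10^-8 cm = 391.4 pm.
Atoms touch along the body diagonal, so √3·a = 4r, so r = 0.4330 × a = 169 pm.

169 pm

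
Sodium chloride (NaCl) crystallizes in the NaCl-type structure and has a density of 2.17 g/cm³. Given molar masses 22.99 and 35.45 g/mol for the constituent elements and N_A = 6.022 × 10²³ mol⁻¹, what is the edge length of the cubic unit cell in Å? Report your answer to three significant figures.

5.63 Å

M(NaCl) = 58.44 g/mol; Z = 4 formula units per cell.
a³ = Z·M/(N_A·ρ) = 4 × 58.44 / (6.022 × 10²³ × 2.17) = 1.789 × 10^-22 cm³, so a = 5.635 × 10^-8 cm = 5.63 Å.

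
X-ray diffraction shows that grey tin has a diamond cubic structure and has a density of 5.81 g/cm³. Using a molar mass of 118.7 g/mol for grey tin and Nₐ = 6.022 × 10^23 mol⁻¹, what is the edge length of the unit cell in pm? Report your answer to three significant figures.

With Z = 8 atoms per diamond cubic cell, a³ = Z·M/(N_A·ρ) = 8 × 118.7 / (6.022 × 10²³ × 5.810 g/cm³) = 2.714 × 10^-22 cm³.
a = (2.714 × 10^-22)^(1/3) = 6.475 × 10^-8 cm = 647 pm.

647 pm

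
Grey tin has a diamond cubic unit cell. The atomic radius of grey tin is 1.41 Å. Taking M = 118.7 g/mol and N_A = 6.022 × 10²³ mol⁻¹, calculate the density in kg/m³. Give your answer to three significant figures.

5710 kg/m³

In a diamond cubic lattice, nearest neighbors lie along the body diagonal with √3·a = 8r, giving a = 6.513 Å = 6.513 × 10^-8 cm.
With Z = 8, ρ = Z·M/(N_A·a³) = 8 × 118.7 / (6.022 × 10²³ × 2.762 × 10^-22) = 5.709 g/cm³ = 5710 kg/m³.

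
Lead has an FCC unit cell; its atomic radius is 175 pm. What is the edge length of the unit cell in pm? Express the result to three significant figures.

In an FCC lattice, atoms touch along the face diagonal, so √2·a = 4r.
a = 4r/√2 = 4 × 175 / 1.4142 = 495 pm.

495 pm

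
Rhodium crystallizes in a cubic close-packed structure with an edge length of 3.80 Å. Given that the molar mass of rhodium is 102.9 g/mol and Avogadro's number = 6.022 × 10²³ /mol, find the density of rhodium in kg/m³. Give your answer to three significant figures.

An FCC unit cell contains Z = 4 atoms.
Cell volume: a³ = (3.80 Å)³ = (3.800 × 10^-8 cm)³ = 5.487 × 10^-23 cm³.
ρ = Z·M/(N_A·a³) = 4 × 102.9 / (6.022 × 10²³ × 5.487 × 10^-23) = 12.46 g/cm³ = 12500 kg/m³.

12500 kg/m³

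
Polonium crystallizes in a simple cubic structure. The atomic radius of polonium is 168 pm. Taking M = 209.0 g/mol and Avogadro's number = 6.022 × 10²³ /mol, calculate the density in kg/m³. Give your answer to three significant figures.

In a simple cubic lattice, atoms touch along the cell edge, so a = 2r, giving a = 336.0 pm = 3.360 × 10^-8 cm.
With Z = 1, ρ = Z·M/(N_A·a³) = 1 × 209.0 / (6.022 × 10²³ × 3.793 × 10^-23) = 9.149 g/cm³ = 9150 kg/m³.

9150 kg/m³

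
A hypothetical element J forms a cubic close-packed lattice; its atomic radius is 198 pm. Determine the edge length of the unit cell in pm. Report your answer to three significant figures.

In an FCC lattice, atoms touch along the face diagonal, so √2·a = 4r.
a = 4r/√2 = 4 × 198 / 1.4142 = 560 pm.

560 pm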